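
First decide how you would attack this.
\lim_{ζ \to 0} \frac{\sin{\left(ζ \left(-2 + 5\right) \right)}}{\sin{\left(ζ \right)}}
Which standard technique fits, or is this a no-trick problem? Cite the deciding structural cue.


Verdict: l'Hôpital's rule (0/0) — both numerator and denominator vanish at 0: the genuine 0/0 indeterminate that l'Hôpital exists for. A first-order expansion at the point is an equally standard path; the rule packages it.


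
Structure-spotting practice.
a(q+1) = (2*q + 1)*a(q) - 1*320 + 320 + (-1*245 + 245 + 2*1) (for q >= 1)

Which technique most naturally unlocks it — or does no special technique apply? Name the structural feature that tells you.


Verdict: a summation factor — the coefficient 2*q + 1 drifts with the index, so no fixed root exists; normalizing by the cumulative product telescopes it.


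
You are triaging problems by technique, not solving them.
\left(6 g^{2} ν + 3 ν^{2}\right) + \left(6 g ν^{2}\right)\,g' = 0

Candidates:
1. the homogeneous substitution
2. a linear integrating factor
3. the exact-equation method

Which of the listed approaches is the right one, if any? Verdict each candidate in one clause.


Diagnosis: the exact-equation method — equality of cross partials is the green light — assemble the potential function term by term.
- the homogeneous substitution: solved for the derivative, the right side changes under joint scaling of the two variables.
- a linear integrating factor — a nonlinear term in the unknown puts this outside the integrating-factor template.
- the exact-equation method — applies; the problem has the shape this method handles.


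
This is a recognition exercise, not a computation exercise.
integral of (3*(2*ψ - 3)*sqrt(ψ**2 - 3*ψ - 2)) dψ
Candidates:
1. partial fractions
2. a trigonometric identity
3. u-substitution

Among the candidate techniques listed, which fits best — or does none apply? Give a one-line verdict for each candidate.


Diagnosis: u-substitution — the only nontrivial dependence routes through ψ**2 - 3*ψ - 2, whose derivative supplies the leftover factor up to a constant multiple — u = ψ**2 - 3*ψ - 2 flattens it.
- partial fractions — there is no rational-function structure to decompose.
- a trigonometric identity: there is no trigonometric structure at all — the integrand carries no sine or cosine to rewrite.
- u-substitution: yes — fits the structure here.


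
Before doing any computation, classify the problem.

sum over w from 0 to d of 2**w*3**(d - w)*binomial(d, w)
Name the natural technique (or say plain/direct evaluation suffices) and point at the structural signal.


Best approach: the binomial theorem — the summand is term w of a binomial expansion in 2 and 3; the whole sum is a single power.


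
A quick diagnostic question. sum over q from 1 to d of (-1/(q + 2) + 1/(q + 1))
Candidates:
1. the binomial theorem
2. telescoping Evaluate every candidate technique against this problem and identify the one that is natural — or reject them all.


Diagnosis: telescoping — a difference of consecutive values of one function (1/(q + 1) at one index and the next) — telescoping by construction.
- the binomial theorem — no binomial coefficients pair with matched powers.
- telescoping — a fit — the right tool for this form.


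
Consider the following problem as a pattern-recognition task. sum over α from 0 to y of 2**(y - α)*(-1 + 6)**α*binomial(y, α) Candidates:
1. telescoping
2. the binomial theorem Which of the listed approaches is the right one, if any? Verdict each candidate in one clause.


Best approach: the binomial theorem — the summand is term α of a binomial expansion in (-1 + 6) and 2; the whole sum is a single power.
- telescoping — computed from the summand as displayed, the partial sums build up without the pairwise collapse telescoping exploits.
- the binomial theorem — a fit — the right tool for this form.


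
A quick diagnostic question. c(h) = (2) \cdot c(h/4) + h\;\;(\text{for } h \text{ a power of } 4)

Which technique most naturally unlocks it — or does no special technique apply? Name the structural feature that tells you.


Diagnosis: the master substitution — the argument shrinks by the factor 4, so measure the index on a logarithmic scale and the recursion becomes a shift.


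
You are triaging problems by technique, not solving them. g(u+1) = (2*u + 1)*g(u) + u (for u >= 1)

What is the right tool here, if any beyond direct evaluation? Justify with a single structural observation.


Diagnosis: a summation factor — with the index-dependent coefficient 2*u + 1, dividing by the cumulative product turns the left side into a pure difference.


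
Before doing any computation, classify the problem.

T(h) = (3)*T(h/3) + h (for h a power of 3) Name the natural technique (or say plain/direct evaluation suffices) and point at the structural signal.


Diagnosis: the master substitution — the recursive call is at index h/3 rather than a shift, a divide-and-conquer shape — substituting h = 3^m linearizes it.


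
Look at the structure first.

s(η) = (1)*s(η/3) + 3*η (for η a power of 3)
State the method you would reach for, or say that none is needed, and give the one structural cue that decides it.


Technique: the master substitution — the argument η/3 divides the index by 3; the standard η = 3^m substitution converts it to a constant-shift recurrence.


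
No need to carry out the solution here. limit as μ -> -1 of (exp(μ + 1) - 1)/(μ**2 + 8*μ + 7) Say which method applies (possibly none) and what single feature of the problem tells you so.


Technique: l'Hôpital's rule (0/0) — plug in -1: top and bottom both hit zero, so differentiate each and retry. A local series expansion at the point resolves it as well; the rule is the packaged version of that step.


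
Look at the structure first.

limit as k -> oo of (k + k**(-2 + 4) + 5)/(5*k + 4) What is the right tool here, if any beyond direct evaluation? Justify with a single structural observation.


Technique: dominant-term comparison — as k grows, only the highest-degree terms matter — compare leading terms and read the limit off. l'Hôpital's at-infinity variant applies to the expression viewed as a single quotient; the leading-term comparison is the direct route.


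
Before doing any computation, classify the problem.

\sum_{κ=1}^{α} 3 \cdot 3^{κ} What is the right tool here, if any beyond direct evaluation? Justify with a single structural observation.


Diagnosis: the geometric series formula — consecutive terms stand in a fixed index-free ratio — the geometric sum formula closes it.


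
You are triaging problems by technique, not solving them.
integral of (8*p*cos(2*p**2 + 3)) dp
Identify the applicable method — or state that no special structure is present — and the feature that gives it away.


Method: u-substitution — structure check: outer function, inner expression 2*p**2 + 3, inner derivative as a factor — the classic u = 2*p**2 + 3 pattern.


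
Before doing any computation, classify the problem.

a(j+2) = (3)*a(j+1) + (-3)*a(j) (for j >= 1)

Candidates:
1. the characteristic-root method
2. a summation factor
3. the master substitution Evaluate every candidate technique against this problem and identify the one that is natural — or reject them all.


Method: the characteristic-root method — this is the constant-coefficient homogeneous case — the whole solution in j reduces to a polynomial's roots.
- the characteristic-root method — yes, a natural case for it.
- a summation factor: the recurrence reaches back more than one step, outside the first-order family a summation factor normalizes.
- the master substitution — with no divided-index recursive call, reindexing by powers of a base buys nothing.


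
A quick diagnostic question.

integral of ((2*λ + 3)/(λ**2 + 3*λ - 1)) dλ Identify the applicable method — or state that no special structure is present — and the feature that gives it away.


Best approach: u-substitution — everything non-trivial happens through the inner expression λ**2 + 3*λ - 1, and its derivative accounts for the remaining factor up to a constant, so set u = λ**2 + 3*λ - 1.


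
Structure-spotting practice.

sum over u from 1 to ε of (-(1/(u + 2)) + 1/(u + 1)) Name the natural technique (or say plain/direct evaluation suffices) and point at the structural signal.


Technique: telescoping — difference-of-shifts structure (each term adds 1/(u + 1), then subtracts its one-index-advanced value, which the following term adds back) leaves only the first and last pieces standing.


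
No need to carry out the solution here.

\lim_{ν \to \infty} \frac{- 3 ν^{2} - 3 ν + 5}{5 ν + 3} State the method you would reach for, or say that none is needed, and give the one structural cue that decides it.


Technique: dominant-term comparison — at large ν only the top-degree terms survive; compare the leading terms and the limit falls out. l'Hôpital's at-infinity variant applies to the expression viewed as a single quotient; the leading-term comparison is the direct route.


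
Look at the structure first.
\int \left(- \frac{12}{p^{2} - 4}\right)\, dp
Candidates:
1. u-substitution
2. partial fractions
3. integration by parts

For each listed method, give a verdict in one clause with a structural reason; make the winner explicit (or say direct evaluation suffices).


Diagnosis: partial fractions — once p^{2} - 4 is factored, each root contributes a simple-fraction term; integrate them one at a time.
- u-substitution — no subexpression of the integrand serves as a whole-integral substitution inner — individual terms may offer their own, but none carries its derivative as a factor of the full integrand; a working change of variable would have to be constructed from outside the expression.
- partial fractions — yes — fits the structure here.
- integration by parts — no split into a nonconstant polynomial times one of the standard kernels — exp, sine, or cosine of a linear argument, or a logarithm — applies here.


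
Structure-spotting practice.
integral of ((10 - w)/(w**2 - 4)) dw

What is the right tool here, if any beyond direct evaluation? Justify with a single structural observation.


Technique: partial fractions — each factor of w**2 - 4 owns one elementary piece of the integrand — separate them and integrate piecewise.


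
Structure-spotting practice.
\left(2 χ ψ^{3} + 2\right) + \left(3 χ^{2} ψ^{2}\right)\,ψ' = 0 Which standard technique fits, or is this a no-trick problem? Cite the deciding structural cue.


Method: the exact-equation method — the compatibility test passes: the ψ-derivative of 2 χ ψ^{3} + 2 matches the χ-derivative of 3 χ^{2} ψ^{2}, so integrate a potential.


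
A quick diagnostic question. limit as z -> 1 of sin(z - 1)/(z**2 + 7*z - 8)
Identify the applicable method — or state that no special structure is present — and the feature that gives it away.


Verdict: l'Hôpital's rule (0/0) — the 0/0 form at 1 is the signature situation for l'Hôpital's rule. One could equally expand both pieces locally and compare leading terms; the rule does that in one stroke.


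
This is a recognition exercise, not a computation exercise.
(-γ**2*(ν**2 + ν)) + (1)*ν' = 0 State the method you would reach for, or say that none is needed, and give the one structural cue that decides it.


Method: separation of variables — the slope splits multiplicatively: γ**2 carrying all γ-dependence times ν**2 + ν carrying all ν-dependence — separate and integrate. Rearranged, this also fits the Bernoulli template directly; separation reads the product structure as given.


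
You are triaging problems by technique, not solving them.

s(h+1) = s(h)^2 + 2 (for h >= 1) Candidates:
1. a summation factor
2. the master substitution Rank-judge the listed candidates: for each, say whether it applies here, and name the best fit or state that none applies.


Technique: no special technique — each new value is a nonlinear function of earlier ones — scaling arguments and superposition both fail.
- a summation factor: the recursion is nonlinear — outside the first-order linear family a summation factor addresses.
- the master substitution: this is shift-type recursion, outside the divide-and-conquer template.


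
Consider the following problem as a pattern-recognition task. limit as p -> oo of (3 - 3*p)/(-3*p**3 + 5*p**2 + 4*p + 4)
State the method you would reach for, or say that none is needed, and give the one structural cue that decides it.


Technique: dominant-term comparison — divide through by the highest power of p; every lower-order term dies and the dominant terms decide the limit. l'Hôpital's at-infinity variant applies to the expression viewed as a single quotient; the leading-term comparison is the direct route.


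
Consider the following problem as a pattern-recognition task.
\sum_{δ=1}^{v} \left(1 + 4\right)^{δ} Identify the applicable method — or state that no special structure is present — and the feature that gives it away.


Technique: the geometric series formula — consecutive terms stand in a fixed index-free ratio — the geometric sum formula closes it.


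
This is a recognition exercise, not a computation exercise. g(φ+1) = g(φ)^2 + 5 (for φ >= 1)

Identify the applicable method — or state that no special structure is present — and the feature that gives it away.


Best approach: no special technique — the recurrence is nonlinear in the sequence terms; no linear-recurrence method fits it as written — one iterates or studies it directly.


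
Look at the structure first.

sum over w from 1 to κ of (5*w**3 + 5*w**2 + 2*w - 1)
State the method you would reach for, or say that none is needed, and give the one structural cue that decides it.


Technique: no special technique — Faulhaber territory: sum each constant-multiple power of w with its closed-form formula, no trick required.


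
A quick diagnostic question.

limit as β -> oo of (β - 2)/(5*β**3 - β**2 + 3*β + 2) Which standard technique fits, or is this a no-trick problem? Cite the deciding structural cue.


Technique: dominant-term comparison — divide by the highest power of β present: lower-order terms vanish and the dominant ratio remains. Differentiating the expression as a single quotient would eventually settle it as well; matching dominant growth settles it immediately.


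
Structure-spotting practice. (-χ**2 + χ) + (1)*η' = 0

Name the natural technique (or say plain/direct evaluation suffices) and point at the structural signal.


Diagnosis: no special technique — the slope is a pure function of χ; integrate both sides and be done.


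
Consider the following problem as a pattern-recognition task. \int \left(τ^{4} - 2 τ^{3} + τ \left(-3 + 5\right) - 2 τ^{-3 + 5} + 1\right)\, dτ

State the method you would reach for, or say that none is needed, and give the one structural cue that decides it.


Diagnosis: no special technique — scan for structure and find none: constant multiples of powers of τ, integrate directly.


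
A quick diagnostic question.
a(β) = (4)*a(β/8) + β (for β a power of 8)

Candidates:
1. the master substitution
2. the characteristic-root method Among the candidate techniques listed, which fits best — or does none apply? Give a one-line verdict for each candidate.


Technique: the master substitution — the recursive call is at index β/8 rather than a shift, a divide-and-conquer shape — substituting β = 8^m linearizes it.
- the master substitution: a fit — the right tool for this form.
- the characteristic-root method — the recursion divides its index rather than shifting it — outside the constant-shift family the root method covers.


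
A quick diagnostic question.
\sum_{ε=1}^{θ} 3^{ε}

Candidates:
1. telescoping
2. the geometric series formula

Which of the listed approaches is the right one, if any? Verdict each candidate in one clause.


Technique: the geometric series formula — term-over-term division gives 3 every time — index-free ratio, geometric sum formula applies.
- telescoping: as presented, consecutive terms share no shifted copy to cancel against — no rewrite is on display to change that.
- the geometric series formula: yes — fits the structure here.


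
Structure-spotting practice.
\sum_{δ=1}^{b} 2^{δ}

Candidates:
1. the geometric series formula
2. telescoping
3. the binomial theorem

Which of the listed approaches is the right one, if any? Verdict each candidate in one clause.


Best approach: the geometric series formula — each term is 2 times the previous one, so the geometric-series formula applies directly.
- the geometric series formula — applicable, and directly so.
- telescoping: computed from the summand as displayed, the partial sums build up without the pairwise collapse telescoping exploits.
- the binomial theorem: the terms do not reassemble into a binomial power.


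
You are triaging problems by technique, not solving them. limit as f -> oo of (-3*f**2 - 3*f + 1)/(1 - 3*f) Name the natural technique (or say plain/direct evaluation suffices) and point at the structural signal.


Best approach: dominant-term comparison — at large f only the top-degree terms survive; compare the leading terms and the limit falls out. Viewed as a single quotient this is an ∞/∞ form — an at-infinity application of l'Hôpital's rule would also resolve it; comparing leading growth reads the answer without differentiating.


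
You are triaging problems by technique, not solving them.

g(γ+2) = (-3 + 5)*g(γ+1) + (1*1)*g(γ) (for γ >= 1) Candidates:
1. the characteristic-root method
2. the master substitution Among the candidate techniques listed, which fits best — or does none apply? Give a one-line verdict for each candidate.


Verdict: the characteristic-root method — the recurrence is linear and homogeneous with constant coefficients, so the ansatz r^γ turns it into a polynomial equation for r.
- the characteristic-root method — a fit — the right tool for this form.
- the master substitution: the recursion shifts the index rather than dividing it.


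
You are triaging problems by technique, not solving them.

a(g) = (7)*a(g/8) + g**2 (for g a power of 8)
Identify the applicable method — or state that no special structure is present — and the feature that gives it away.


Technique: the master substitution — the argument shrinks by the factor 8, so measure the index on a logarithmic scale and the recursion becomes a shift.


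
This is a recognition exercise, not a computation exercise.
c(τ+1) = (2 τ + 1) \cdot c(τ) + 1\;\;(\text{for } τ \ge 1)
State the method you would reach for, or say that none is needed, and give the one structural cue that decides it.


Verdict: a summation factor — rescale the sequence by the product of the weights 2 τ + 1 so far — the recurrence collapses to a plain running sum.


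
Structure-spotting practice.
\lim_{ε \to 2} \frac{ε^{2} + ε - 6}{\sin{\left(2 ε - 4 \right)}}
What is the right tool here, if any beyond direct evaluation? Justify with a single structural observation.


Best approach: l'Hôpital's rule (0/0) — plug in 2: top and bottom both hit zero, so differentiate each and retry. Known elementary limits would finish this too — the rule just bypasses the case analysis.


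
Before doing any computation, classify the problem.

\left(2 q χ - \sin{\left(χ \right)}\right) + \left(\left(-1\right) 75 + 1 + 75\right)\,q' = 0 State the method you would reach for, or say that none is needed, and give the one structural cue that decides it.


Method: a linear integrating factor — the unknown enters only to the first power against a nonzero forcing term — the integrating-factor template applies directly.


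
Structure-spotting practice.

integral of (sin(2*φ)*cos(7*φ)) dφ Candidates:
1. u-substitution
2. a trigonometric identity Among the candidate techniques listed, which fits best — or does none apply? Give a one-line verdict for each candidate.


Best approach: a trigonometric identity — mixed-frequency products such as sin(2*φ)*cos(7*φ) are designed for the product-to-sum formula.
- u-substitution — no subexpression of the integrand pairs with its own derivative as a factor — individual terms may offer their own substitutions, but any change of variable covering the whole integral would have to be constructed from outside the expression.
- a trigonometric identity — a fit — the right tool for this form.


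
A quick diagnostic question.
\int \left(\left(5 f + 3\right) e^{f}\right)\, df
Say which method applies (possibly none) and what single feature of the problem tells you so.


Best approach: integration by parts — differentiate 5 f + 3, integrate e^{f}: each pass lowers the polynomial degree, so parts terminates.


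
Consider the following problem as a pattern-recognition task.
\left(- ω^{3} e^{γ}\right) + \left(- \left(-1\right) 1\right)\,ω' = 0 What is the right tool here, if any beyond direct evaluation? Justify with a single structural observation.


Method: separation of variables — a product of single-variable factors, e^{γ} and ω^{3} — the textbook separable form.


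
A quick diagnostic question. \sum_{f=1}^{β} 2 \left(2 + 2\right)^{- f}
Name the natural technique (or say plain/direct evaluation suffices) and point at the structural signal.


Best approach: the geometric series formula — consecutive terms stand in a fixed index-free ratio — the geometric sum formula closes it.


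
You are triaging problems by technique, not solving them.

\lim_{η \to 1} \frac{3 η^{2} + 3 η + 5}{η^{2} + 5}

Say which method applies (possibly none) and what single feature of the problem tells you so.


Method: no special technique — the function is continuous at 1; evaluation is itself the limit, no machinery required.


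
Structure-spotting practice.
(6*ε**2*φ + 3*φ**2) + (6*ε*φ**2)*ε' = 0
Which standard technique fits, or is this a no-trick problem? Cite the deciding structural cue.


Verdict: the exact-equation method — take the mixed partials of 6*ε**2*φ + 3*φ**2 and 6*ε*φ**2: they are equal, which certifies an exact differential.


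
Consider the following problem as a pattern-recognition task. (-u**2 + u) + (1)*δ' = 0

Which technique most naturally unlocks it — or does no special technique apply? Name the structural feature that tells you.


Method: no special technique — solved for the derivative, no δ appears — this is antidifferentiation in u wearing ODE clothing.


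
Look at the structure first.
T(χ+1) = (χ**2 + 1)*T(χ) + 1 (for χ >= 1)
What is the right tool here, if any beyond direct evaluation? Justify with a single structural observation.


Verdict: a summation factor — one-term recursion with variable weight χ**2 + 1 is solved by product normalization, not by root-finding.


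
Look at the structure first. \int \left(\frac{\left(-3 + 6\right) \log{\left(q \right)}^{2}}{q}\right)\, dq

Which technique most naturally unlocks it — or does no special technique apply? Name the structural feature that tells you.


Technique: u-substitution — structure check: outer function, inner expression \log{\left(q \right)}, inner derivative as a factor — the classic u = \log{\left(q \right)} pattern.


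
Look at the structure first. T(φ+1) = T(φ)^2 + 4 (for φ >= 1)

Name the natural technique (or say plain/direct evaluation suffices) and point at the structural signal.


Diagnosis: no special technique — the unknown sequence enters the update nonlinearly, so no linear method fits the recurrence as written — direct iteration remains.


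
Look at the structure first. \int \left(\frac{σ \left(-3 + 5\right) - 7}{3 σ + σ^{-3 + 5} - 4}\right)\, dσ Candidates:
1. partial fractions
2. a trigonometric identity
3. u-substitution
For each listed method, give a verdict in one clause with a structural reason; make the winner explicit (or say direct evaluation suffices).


Verdict: partial fractions — the denominator (3 σ + σ^{-3 + 5} - 4) factors, so the quotient decomposes into elementary partial fractions term by term.
- partial fractions: a fit — the right tool for this form.
- a trigonometric identity — no sine or cosine appears, so there is nothing for a trigonometric identity to act on.
- u-substitution: no subexpression of the integrand serves as a whole-integral substitution inner — individual terms may offer their own, but none carries its derivative as a factor of the full integrand; a working change of variable would have to be constructed from outside the expression.


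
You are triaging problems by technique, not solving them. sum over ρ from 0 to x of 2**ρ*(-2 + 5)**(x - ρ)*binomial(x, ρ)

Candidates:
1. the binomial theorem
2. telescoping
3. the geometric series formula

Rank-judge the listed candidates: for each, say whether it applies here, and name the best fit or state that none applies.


Verdict: the binomial theorem — the binomial coefficients weight matched powers of 2 and (-2 + 5), which is exactly the expansion of a binomial power.
- the binomial theorem: applies; the problem has the shape this method handles.
- telescoping: the terms as presented offer no neighboring cancellation — a telescoping rewrite may exist, but the displayed structure does not hand one over.
- the geometric series formula — the term-to-term ratio drifts with the index — the one thing the geometric formula cannot absorb.


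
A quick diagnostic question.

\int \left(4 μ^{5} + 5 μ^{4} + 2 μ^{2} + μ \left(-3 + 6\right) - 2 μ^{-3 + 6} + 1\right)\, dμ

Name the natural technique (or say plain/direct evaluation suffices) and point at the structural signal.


Technique: no special technique — a term-by-term power-rule job in μ; no substitution or rearrangement earns its keep here.


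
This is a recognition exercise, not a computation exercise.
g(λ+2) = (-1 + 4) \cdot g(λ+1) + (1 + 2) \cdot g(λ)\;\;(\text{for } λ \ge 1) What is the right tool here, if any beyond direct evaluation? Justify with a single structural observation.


Verdict: the characteristic-root method — every coefficient is a fixed number and the forcing is zero — substitute r^λ and read off the root equation.


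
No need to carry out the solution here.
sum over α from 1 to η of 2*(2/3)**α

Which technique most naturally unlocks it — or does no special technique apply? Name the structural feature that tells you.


Diagnosis: the geometric series formula — consecutive terms stand in a fixed index-free ratio — the geometric sum formula closes it.


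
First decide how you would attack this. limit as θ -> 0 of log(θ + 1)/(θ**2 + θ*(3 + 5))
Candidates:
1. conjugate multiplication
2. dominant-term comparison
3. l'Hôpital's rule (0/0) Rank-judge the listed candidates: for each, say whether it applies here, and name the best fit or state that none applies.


Diagnosis: l'Hôpital's rule (0/0) — numerator and denominator both vanish at 0 — a genuine 0/0 form, which is exactly when l'Hôpital applies. A local series expansion at the point resolves it as well; the rule is the packaged version of that step.
- conjugate multiplication — rationalization has no target — no divergent radical difference appears.
- dominant-term comparison: this limit is not decided by comparing polynomial growth at infinity.
- l'Hôpital's rule (0/0): applicable, and directly so.


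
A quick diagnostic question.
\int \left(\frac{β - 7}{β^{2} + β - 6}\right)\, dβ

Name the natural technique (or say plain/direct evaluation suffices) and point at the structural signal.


Technique: partial fractions — rational integrand, reducible denominator β^{2} + β - 6: decompose first, integrate second.


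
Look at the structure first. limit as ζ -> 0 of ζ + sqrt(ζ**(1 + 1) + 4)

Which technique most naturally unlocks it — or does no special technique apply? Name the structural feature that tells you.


Best approach: no special technique — the function is continuous at 0; evaluation is itself the limit, no machinery required.


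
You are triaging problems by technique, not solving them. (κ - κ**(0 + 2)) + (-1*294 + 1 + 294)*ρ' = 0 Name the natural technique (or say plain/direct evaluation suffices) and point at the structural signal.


Best approach: no special technique — solved for the derivative, ρ never appears on the right — this is a direct integration in κ, not a differential-equations problem at heart.


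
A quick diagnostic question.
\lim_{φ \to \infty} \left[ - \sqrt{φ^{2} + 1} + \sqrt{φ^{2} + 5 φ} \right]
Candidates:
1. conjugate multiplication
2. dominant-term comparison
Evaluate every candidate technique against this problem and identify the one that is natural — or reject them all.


Best approach: conjugate multiplication — the ∞ − ∞ radical form is the exact trigger for the conjugate maneuver.
- conjugate multiplication — yes — fits the structure here.
- dominant-term comparison: this is not a rational comparison of growth rates at infinity.


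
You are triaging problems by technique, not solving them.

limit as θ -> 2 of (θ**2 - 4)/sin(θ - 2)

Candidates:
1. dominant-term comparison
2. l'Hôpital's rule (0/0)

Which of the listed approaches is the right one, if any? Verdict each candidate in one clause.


Technique: l'Hôpital's rule (0/0) — numerator and denominator both vanish at 2 — a genuine 0/0 form, which is exactly when l'Hôpital applies. One could equally expand both pieces locally and compare leading terms; the rule does that in one stroke.
- dominant-term comparison: no dominant power emerges to decide the limit by degree comparison.
- l'Hôpital's rule (0/0) — yes — fits the structure here.


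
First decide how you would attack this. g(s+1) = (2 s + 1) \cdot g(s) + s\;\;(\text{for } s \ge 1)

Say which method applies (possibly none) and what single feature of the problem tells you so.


Verdict: a summation factor — with the index-dependent coefficient 2 s + 1, dividing by the cumulative product turns the left side into a pure difference.


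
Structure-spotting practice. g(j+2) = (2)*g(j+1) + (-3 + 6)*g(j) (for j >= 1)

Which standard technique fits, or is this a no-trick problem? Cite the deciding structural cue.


Best approach: the characteristic-root method — every coefficient is a fixed number and the forcing is zero — substitute r^j and read off the root equation.


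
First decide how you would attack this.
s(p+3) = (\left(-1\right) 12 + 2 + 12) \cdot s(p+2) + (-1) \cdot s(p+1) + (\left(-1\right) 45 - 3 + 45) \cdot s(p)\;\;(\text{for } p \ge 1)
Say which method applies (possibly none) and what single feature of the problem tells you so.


Technique: the characteristic-root method — linear, homogeneous, constant coefficients: solutions of the form r^p exist — find the roots of the characteristic polynomial.


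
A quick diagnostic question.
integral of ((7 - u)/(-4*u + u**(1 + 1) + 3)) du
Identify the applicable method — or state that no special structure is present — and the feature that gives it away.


Best approach: partial fractions — the denominator (-4*u + u**(1 + 1) + 3) factors, so the quotient decomposes into elementary partial fractions term by term.


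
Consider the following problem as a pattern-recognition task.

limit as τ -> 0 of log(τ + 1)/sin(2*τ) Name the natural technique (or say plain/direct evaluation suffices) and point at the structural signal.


Diagnosis: l'Hôpital's rule (0/0) — both numerator and denominator vanish at 0: the genuine 0/0 indeterminate that l'Hôpital exists for. One could equally expand both pieces locally and compare leading terms; the rule does that in one stroke.


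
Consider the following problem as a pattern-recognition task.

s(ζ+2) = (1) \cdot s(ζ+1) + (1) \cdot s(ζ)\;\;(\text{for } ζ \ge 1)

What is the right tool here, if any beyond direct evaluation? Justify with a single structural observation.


Diagnosis: the characteristic-root method — try a geometric ansatz r^ζ: constant coefficients turn the recurrence into one polynomial equation in r.


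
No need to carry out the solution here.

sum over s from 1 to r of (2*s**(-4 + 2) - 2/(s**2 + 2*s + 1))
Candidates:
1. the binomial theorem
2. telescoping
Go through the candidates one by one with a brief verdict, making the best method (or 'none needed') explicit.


Best approach: telescoping — each term adds 2*s**(-4 + 2) and subtracts the same expression advanced one index; that subtracted piece cancels against the next term's added copy — only the boundary terms survive.
- the binomial theorem: the terms lack the binomial-coefficient-weighted complementary-power pattern of an expansion.
- telescoping — a fit — the right tool for this form.


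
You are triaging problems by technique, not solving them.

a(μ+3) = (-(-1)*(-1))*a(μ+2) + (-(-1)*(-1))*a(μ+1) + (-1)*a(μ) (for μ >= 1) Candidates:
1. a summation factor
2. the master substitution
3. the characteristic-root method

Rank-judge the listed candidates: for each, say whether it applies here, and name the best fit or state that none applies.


Diagnosis: the characteristic-root method — constant coefficients and linearity mean the ansatz r^μ reduces it to solving the characteristic polynomial.
- a summation factor — a summation factor telescopes one-step recursions; this one carries higher-order memory.
- the master substitution — there is no divide-the-index recursive argument.
- the characteristic-root method: yes — fits the structure here.


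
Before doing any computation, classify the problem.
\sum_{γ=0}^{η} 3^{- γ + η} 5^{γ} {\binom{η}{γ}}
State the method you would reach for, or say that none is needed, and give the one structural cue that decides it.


Technique: the binomial theorem — binomial coefficients against complementary powers of 5 and 3: recognize the binomial expansion and resum.


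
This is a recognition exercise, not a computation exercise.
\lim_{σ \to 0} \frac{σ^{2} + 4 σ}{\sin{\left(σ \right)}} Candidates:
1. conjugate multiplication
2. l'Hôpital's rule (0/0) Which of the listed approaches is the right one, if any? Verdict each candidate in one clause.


Method: l'Hôpital's rule (0/0) — the 0/0 form at 0 is the signature situation for l'Hôpital's rule. Expanding numerator and denominator to first order gives the same value — the rule automates exactly that.
- conjugate multiplication — there is no infinity-minus-infinity radical difference to rationalize.
- l'Hôpital's rule (0/0): yes — fits the structure here.


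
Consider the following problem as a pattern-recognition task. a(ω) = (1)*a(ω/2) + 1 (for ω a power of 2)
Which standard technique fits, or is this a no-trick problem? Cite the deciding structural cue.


Technique: the master substitution — index division is the fingerprint: ω/2 in the recursive call means substitute ω = 2^m.


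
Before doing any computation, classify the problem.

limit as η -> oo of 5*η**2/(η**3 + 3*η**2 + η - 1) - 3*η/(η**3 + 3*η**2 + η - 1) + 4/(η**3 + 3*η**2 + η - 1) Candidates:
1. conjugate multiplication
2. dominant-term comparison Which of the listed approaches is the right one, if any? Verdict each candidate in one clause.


Technique: dominant-term comparison — growth-rate triage: the leading powers of η decide the limit, everything else is noise.
- conjugate multiplication: the conjugate move applies to radical differences, which this is not.
- dominant-term comparison — a fit — the right tool for this form.


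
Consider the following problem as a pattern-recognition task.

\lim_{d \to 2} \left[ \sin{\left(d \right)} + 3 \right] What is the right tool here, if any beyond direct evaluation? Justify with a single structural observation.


Best approach: no special technique — no vanishing denominator and no indeterminate clash at the point — evaluation is immediate.


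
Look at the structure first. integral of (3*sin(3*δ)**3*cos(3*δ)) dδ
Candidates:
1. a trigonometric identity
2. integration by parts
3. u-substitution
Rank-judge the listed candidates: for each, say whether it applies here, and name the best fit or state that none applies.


Technique: u-substitution — 3*cos(3*δ) matches the derivative of sin(3*δ) up to a constant; with u = sin(3*δ) the whole integrand folds into a function of u alone.
- a trigonometric identity — there is no trigonometric structure whose rewriting would simplify the integrand.
- integration by parts — no split into a nonconstant polynomial times one of the standard kernels — exp, sine, or cosine of a linear argument, or a logarithm — applies here.
- u-substitution — applicable, and directly so.


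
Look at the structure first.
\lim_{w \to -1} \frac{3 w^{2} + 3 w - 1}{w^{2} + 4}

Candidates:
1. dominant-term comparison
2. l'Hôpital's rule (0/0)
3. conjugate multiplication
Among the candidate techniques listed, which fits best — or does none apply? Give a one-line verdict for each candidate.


Diagnosis: no special technique — the function is continuous at -1; evaluation is itself the limit, no machinery required.
- dominant-term comparison: no ranking of term growth rates resolves the limit here.
- l'Hôpital's rule (0/0) — substituting the point gives a finite value outright — there is no indeterminate clash to repair.
- conjugate multiplication: there are no radicals in tension whose conjugate would simplify matters.


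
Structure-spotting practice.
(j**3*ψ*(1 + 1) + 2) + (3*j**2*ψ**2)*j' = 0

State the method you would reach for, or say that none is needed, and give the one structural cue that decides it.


Diagnosis: the exact-equation method — equality of cross partials is the green light — assemble the potential function term by term.


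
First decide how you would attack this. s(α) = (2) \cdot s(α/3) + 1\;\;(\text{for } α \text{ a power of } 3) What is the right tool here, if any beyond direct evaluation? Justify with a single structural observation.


Method: the master substitution — the argument shrinks by the factor 3, so measure the index on a logarithmic scale and the recursion becomes a shift.


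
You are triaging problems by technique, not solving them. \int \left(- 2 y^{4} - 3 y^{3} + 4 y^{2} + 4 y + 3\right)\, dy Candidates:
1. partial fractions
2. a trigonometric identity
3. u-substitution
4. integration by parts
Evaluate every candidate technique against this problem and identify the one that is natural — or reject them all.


Diagnosis: no special technique — every term is a constant multiple of a power of y; term-wise power-rule integration needs no preliminary transformation.
- partial fractions — there is no rational-function structure to decompose.
- a trigonometric identity: there is no trigonometric structure at all — the integrand carries no sine or cosine to rewrite.
- u-substitution — no substitution does more than relabel what direct integration already handles.
- integration by parts: parts would only shuffle a directly integrable integrand.


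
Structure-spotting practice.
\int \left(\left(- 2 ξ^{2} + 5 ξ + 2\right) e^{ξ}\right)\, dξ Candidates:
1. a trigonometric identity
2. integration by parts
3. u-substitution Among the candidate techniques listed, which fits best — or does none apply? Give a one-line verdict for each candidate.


Best approach: integration by parts — a polynomial factor - 2 ξ^{2} + 5 ξ + 2 multiplies e^{ξ}; differentiating - 2 ξ^{2} + 5 ξ + 2 lowers its degree while e^{ξ} integrates cleanly, so parts wins.
- a trigonometric identity — with no trigonometric functions present, identity rewriting has no target.
- integration by parts: yes, a natural case for it.
- u-substitution: no subexpression of the integrand pairs with its own derivative as a factor — individual terms may offer their own substitutions, but any change of variable covering the whole integral would have to be constructed from outside the expression.
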